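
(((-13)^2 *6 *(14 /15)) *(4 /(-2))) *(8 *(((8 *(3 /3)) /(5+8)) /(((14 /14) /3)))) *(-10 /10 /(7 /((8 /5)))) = 159744 /25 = 6389.76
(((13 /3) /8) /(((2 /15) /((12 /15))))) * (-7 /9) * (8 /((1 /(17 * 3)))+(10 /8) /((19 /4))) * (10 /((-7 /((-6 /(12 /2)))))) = -504205 /342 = -1474.28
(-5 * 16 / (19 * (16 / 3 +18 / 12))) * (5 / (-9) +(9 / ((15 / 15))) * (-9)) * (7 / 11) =822080 / 25707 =31.98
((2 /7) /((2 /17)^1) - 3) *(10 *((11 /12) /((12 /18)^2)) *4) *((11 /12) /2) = -605 /28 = -21.61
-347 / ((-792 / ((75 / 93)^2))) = 216875 / 761112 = 0.28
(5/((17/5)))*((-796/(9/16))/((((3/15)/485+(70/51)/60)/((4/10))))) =-617696000/17281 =-35744.23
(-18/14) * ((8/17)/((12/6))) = -36/119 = -0.30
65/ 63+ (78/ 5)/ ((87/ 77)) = 135551/ 9135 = 14.84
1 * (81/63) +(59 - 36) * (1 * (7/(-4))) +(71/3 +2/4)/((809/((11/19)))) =-50286953/1291164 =-38.95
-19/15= -1.27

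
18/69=6/23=0.26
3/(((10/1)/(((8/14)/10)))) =3/175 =0.02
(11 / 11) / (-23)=-1 / 23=-0.04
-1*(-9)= 9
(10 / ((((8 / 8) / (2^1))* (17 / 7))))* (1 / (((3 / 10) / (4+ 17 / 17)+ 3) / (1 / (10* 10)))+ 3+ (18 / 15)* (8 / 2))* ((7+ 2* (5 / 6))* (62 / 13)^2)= 1285018448 / 101439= 12667.89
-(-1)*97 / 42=97 / 42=2.31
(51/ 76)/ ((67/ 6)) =153/ 2546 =0.06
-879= -879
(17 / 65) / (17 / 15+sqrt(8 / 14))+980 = 14313089 / 14599 - 1530*sqrt(7) / 14599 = 980.14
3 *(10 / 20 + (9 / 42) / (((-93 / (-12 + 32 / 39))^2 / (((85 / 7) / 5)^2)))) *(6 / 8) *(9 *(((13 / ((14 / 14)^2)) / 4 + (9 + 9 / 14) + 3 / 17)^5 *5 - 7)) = 217890790111395830982373831167 / 10890027160526011703296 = 20008287.11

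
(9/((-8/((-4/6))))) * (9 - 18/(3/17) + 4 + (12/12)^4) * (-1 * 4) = 264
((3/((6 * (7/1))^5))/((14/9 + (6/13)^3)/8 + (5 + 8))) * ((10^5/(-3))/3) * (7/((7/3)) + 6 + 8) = -466862500/1422011815749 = -0.00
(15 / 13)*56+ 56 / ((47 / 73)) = 92624 / 611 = 151.59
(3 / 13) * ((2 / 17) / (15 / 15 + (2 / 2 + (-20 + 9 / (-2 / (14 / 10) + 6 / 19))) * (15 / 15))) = -0.00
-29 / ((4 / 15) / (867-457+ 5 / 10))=-357135 / 8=-44641.88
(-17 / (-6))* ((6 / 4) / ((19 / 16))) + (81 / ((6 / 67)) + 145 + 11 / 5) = 200503 / 190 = 1055.28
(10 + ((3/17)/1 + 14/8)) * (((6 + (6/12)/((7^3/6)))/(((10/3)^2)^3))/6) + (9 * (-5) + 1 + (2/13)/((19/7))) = -506217068639109/11522056000000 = -43.93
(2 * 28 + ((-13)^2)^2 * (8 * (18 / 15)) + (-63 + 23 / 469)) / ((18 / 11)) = 3536219126 / 21105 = 167553.62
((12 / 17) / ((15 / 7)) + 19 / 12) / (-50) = -1951 / 51000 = -0.04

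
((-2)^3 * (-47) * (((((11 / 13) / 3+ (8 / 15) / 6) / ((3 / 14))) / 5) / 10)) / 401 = 571144 / 17593875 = 0.03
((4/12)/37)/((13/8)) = 8/1443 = 0.01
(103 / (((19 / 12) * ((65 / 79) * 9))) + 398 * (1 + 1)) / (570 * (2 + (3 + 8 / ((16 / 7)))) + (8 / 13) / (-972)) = 0.17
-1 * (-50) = 50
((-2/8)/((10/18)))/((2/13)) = -117/40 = -2.92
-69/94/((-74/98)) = 3381/3478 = 0.97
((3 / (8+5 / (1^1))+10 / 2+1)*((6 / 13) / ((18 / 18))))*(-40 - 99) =-67554 / 169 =-399.73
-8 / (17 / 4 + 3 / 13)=-416 / 233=-1.79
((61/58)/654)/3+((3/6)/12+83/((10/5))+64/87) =9622097/227592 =42.28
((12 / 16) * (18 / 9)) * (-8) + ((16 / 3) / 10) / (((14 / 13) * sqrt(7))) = -12 + 52 * sqrt(7) / 735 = -11.81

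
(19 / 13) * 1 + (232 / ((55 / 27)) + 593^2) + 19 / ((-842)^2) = 178312607607153 / 506909260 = 351764.35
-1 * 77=-77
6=6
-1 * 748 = -748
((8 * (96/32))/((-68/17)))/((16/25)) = -75/8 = -9.38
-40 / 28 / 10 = -1 / 7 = -0.14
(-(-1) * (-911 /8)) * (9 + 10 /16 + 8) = -2007.05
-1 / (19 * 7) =-1 / 133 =-0.01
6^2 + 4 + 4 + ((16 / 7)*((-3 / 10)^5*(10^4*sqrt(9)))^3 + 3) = -774799853 / 875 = -885485.55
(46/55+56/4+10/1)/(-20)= -683/550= -1.24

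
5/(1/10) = 50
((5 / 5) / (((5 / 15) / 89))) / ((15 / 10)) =178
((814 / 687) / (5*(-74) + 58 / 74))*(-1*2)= 60236 / 9385107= 0.01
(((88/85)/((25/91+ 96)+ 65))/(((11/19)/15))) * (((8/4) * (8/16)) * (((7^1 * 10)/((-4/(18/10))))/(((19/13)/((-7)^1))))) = 521703/20791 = 25.09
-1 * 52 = -52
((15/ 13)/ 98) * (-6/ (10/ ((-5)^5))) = 28125/ 1274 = 22.08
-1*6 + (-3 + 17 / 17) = -8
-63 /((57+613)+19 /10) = -630 /6719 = -0.09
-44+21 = -23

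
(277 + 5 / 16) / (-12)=-1479 / 64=-23.11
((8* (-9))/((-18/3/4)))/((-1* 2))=-24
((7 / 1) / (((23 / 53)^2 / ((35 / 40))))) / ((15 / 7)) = 963487 / 63480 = 15.18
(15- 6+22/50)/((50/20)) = 472/125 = 3.78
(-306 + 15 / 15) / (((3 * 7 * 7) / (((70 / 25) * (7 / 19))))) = -122 / 57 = -2.14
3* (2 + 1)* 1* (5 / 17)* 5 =225 / 17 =13.24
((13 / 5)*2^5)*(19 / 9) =7904 / 45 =175.64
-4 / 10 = -2 / 5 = -0.40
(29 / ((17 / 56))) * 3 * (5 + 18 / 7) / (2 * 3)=6148 / 17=361.65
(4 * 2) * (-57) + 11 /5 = -2269 /5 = -453.80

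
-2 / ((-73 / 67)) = 134 / 73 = 1.84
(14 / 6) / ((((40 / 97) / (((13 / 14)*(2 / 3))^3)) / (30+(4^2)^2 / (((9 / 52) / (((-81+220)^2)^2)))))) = 529510169682067379 / 714420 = 741174896674.32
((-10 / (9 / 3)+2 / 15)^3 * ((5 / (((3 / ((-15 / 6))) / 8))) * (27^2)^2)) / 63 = 322486272 / 35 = 9213893.49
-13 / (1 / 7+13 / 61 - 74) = 0.18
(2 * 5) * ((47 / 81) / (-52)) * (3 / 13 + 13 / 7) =-22325 / 95823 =-0.23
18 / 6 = 3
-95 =-95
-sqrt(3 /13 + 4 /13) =-sqrt(91) /13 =-0.73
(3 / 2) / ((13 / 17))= 51 / 26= 1.96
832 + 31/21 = 17503/21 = 833.48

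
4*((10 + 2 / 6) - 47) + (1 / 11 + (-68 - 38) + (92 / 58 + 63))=-179906 / 957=-187.99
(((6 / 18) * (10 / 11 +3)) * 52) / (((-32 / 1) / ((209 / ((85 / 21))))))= -74347 / 680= -109.33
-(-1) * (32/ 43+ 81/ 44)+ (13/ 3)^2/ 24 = 3.37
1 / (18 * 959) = 1 / 17262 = 0.00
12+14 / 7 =14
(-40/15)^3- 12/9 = -548/27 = -20.30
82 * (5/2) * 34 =6970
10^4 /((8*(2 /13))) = 8125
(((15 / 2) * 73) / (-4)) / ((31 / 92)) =-406.21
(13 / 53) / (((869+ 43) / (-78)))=-169 / 8056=-0.02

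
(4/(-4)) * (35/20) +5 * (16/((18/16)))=2497/36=69.36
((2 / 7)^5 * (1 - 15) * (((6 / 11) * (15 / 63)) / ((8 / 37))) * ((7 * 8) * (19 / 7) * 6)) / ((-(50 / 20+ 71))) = 1799680 / 9058973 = 0.20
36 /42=6 /7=0.86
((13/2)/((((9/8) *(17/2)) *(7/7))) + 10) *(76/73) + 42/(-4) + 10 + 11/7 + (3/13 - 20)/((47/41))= -482994721/95539626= -5.06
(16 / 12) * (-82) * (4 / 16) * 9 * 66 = -16236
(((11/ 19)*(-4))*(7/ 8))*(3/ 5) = -231/ 190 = -1.22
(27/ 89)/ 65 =27/ 5785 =0.00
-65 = -65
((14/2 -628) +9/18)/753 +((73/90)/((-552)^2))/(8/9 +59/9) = -42225354157/51242071680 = -0.82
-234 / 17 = -13.76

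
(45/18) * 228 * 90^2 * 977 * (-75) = -338310675000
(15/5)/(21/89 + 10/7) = 1869/1037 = 1.80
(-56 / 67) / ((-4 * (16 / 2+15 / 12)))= 56 / 2479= 0.02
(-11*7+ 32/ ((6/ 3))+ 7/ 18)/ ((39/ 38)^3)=-29932676/ 533871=-56.07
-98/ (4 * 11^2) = -49/ 242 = -0.20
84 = 84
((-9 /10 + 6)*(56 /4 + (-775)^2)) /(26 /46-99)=-704549547 /22640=-31119.68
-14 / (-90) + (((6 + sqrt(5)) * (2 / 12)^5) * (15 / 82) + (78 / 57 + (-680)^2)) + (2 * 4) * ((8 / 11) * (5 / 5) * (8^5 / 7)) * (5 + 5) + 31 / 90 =5 * sqrt(5) / 212544 + 38079128472739 / 51825312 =734759.27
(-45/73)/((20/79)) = -711/292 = -2.43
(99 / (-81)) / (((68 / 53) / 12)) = -583 / 51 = -11.43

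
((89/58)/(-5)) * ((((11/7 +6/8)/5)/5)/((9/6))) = -1157/60900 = -0.02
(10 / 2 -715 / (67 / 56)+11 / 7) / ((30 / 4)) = -554396 / 7035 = -78.81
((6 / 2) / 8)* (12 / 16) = 9 / 32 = 0.28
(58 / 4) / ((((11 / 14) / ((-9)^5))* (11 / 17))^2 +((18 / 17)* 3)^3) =48685084947925146 / 107612431708385441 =0.45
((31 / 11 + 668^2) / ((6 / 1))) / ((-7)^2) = 1636165 / 1078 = 1517.78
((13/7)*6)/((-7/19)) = -1482/49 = -30.24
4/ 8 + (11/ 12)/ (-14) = 73/ 168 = 0.43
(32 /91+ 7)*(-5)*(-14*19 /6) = 21185 /13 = 1629.62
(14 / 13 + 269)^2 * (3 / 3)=12327121 / 169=72941.54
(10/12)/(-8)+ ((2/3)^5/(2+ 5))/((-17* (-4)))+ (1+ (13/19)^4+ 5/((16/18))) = 406410425327/60295877712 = 6.74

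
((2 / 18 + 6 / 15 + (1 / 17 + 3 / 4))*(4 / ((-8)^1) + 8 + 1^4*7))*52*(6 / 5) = 1522703 / 1275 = 1194.28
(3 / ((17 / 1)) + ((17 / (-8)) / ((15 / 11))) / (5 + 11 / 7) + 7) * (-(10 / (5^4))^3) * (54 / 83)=-5860683 / 316923828125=-0.00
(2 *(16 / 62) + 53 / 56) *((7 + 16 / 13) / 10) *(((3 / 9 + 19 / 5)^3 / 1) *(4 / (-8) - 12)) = -261077753 / 245700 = -1062.59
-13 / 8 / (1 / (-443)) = 5759 / 8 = 719.88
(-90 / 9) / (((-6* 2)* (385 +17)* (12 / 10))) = 25 / 14472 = 0.00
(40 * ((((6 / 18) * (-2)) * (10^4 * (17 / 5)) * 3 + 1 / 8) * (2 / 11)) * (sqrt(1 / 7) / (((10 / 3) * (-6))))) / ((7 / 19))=10335981 * sqrt(7) / 1078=25367.75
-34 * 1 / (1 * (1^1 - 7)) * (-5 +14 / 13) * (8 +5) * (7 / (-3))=2023 / 3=674.33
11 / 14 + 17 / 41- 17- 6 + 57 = 20205 / 574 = 35.20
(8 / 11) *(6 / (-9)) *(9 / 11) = -48 / 121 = -0.40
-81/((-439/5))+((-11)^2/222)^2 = 26387419/21635676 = 1.22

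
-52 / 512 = -13 / 128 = -0.10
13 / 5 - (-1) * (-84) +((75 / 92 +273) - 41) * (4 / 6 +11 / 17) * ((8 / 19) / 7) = -63.00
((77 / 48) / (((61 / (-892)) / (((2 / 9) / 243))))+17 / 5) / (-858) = -13521659 / 3433896180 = -0.00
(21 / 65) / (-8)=-21 / 520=-0.04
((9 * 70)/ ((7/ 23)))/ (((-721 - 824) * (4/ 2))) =-69/ 103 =-0.67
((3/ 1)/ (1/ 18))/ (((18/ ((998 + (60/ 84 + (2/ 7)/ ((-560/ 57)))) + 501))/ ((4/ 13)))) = 8818149/ 6370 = 1384.32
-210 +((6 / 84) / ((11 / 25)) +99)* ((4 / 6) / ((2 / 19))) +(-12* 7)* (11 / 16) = 332897 / 924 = 360.28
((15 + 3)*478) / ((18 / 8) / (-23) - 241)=-791568 / 22181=-35.69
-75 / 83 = -0.90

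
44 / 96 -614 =-14725 / 24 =-613.54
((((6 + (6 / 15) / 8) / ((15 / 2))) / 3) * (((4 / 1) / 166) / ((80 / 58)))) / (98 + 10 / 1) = 3509 / 80676000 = 0.00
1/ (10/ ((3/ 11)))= 3/ 110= 0.03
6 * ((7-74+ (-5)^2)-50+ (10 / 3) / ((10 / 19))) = -514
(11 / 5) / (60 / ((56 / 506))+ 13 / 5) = 77 / 19066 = 0.00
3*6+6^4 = 1314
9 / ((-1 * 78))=-3 / 26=-0.12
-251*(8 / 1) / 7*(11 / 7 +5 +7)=-190760 / 49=-3893.06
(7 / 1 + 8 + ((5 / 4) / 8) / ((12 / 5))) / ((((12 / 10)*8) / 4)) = 28925 / 4608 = 6.28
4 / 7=0.57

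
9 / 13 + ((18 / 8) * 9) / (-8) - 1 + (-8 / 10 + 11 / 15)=-18131 / 6240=-2.91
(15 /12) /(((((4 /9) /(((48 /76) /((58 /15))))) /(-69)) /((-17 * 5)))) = 11876625 /4408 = 2694.33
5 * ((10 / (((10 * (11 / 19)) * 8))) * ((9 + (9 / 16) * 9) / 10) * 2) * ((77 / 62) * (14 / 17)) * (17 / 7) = 29925 / 3968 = 7.54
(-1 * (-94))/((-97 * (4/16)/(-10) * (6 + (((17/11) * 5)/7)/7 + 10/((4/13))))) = 4053280/4042281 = 1.00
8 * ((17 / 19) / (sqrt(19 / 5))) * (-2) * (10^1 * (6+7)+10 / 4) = -973.06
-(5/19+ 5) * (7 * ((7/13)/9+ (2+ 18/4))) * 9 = -537250/247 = -2175.10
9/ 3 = 3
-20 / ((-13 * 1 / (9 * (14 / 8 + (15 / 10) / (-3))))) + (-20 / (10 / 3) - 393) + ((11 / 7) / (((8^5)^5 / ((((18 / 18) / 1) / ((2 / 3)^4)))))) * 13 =-20995414709247264877122008013 / 55006124792465627449131008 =-381.69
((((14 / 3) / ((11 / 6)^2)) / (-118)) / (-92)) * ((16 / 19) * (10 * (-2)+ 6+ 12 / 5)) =-0.00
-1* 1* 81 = -81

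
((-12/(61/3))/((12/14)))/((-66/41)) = 287/671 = 0.43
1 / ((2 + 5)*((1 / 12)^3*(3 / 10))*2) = 2880 / 7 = 411.43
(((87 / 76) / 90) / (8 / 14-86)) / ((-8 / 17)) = 3451 / 10907520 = 0.00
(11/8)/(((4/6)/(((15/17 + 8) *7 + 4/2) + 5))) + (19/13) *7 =67585/442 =152.91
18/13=1.38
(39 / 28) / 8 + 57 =57.17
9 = 9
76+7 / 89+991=94970 / 89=1067.08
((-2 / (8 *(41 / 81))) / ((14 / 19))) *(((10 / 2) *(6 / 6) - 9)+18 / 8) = 1539 / 1312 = 1.17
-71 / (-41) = 71 / 41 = 1.73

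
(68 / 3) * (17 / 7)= 1156 / 21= 55.05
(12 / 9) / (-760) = -0.00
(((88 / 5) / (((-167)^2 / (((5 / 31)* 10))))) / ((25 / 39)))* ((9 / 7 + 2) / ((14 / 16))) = 1262976 / 211816955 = 0.01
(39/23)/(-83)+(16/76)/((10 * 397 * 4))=-2939861/143995870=-0.02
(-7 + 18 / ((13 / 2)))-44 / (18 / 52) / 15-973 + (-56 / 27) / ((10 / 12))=-346856 / 351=-988.19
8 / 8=1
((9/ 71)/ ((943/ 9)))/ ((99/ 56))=504/ 736483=0.00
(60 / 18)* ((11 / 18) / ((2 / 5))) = 275 / 54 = 5.09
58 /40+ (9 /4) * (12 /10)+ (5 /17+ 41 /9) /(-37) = 455023 /113220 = 4.02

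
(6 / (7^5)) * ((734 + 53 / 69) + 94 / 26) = 0.26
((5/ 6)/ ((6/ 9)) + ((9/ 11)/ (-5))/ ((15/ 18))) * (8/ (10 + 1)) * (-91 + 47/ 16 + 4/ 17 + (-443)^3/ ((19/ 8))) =-11539870805303/ 411400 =-28050245.03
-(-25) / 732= 0.03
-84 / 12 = -7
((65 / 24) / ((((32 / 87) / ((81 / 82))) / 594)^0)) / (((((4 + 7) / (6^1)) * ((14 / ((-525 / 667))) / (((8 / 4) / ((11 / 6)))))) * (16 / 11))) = -14625 / 234784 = -0.06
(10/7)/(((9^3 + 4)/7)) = 10/733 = 0.01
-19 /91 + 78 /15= 2271 /455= 4.99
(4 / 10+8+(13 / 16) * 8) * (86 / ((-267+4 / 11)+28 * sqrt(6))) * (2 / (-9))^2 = -118119452 / 464784075 - 12403952 * sqrt(6) / 464784075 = -0.32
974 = 974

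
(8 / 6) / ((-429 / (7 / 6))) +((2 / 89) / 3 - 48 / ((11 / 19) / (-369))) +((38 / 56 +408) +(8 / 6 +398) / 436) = 32514628677161 / 1048755708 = 31003.05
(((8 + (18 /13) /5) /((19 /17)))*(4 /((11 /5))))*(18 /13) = 658512 /35321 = 18.64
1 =1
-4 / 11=-0.36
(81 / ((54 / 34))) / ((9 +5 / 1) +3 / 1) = 3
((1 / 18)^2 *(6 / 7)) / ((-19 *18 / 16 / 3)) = -4 / 10773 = -0.00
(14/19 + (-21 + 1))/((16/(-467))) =85461/152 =562.24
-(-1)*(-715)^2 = 511225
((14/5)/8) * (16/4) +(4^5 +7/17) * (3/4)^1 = 261701/340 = 769.71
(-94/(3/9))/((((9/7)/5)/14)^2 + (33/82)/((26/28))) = -12029490200/18502091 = -650.17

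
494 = 494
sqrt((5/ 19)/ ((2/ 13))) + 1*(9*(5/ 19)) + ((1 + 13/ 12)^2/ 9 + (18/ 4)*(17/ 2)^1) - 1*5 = sqrt(2470)/ 38 + 888943/ 24624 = 37.41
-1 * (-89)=89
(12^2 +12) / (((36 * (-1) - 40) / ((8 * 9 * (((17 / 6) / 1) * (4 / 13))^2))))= -27744 / 247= -112.32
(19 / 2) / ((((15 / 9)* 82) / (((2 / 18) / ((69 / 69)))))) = 19 / 2460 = 0.01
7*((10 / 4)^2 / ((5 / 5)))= 175 / 4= 43.75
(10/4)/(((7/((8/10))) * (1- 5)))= -0.07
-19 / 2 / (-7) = 19 / 14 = 1.36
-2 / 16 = -1 / 8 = -0.12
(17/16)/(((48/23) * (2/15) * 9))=1955/4608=0.42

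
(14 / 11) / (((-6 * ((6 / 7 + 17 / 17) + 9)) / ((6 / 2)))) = -0.06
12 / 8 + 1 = 2.50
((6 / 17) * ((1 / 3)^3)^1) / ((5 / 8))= 16 / 765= 0.02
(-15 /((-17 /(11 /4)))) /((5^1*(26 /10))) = 165 /884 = 0.19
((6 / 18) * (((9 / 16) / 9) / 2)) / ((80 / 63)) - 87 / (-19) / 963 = 202319 / 15613440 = 0.01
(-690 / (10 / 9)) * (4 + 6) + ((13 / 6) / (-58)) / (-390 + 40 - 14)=-6210.00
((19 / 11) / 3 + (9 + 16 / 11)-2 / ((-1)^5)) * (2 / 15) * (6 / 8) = 43 / 33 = 1.30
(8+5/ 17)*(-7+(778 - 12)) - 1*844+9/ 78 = 2409497/ 442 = 5451.35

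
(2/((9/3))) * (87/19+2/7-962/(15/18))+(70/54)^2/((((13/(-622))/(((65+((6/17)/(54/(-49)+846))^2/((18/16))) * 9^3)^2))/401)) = -822765914300206864111715996041687/11365657222041281250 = -72390526850011.53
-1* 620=-620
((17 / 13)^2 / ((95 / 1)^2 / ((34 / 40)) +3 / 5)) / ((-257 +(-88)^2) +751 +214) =24565 / 1289193017788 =0.00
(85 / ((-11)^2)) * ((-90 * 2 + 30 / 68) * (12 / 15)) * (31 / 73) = -34410 / 803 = -42.85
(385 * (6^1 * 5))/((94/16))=92400/47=1965.96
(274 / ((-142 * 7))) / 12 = -137 / 5964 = -0.02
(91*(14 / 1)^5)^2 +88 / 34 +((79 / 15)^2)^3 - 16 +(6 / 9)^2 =463830835454639047743857 / 193640625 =2395317797877584.04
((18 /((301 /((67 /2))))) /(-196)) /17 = -603 /1002932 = -0.00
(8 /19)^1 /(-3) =-8 /57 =-0.14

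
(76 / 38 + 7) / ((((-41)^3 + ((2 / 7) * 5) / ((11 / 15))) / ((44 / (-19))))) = 30492 / 100828573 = 0.00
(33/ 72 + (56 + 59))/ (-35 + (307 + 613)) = 2771/ 21240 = 0.13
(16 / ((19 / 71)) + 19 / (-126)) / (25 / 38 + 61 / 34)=2427175 / 99792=24.32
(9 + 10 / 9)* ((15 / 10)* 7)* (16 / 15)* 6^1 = 10192 / 15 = 679.47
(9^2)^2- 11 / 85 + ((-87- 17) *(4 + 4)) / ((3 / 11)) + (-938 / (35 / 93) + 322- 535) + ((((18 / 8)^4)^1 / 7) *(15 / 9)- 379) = 39472757 / 91392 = 431.91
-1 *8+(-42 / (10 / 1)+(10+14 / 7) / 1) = -1 / 5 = -0.20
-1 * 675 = -675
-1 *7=-7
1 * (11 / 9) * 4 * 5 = 220 / 9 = 24.44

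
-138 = -138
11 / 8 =1.38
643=643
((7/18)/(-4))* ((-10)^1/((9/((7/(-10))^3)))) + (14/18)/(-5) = -12481/64800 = -0.19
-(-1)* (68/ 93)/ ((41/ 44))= 2992/ 3813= 0.78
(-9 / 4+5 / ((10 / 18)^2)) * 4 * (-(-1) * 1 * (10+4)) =3906 / 5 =781.20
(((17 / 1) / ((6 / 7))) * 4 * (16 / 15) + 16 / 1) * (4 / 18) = 9056 / 405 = 22.36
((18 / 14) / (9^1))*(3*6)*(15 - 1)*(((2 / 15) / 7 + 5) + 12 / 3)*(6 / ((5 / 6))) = 409104 / 175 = 2337.74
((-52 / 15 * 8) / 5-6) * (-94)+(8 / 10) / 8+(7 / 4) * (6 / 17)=1384783 / 1275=1086.10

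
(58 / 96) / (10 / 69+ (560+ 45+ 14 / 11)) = 7337 / 7364336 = 0.00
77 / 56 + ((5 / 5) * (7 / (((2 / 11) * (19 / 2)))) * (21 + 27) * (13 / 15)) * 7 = 897941 / 760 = 1181.50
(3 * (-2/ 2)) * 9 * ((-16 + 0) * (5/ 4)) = 540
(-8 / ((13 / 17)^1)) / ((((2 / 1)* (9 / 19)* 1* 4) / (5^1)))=-1615 / 117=-13.80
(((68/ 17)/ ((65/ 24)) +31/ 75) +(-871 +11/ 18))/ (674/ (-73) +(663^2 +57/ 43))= -15948370663/ 8071726279500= -0.00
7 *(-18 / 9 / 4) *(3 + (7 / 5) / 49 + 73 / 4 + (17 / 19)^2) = -1115879 / 14440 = -77.28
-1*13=-13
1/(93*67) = 1/6231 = 0.00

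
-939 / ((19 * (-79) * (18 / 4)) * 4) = 313 / 9006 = 0.03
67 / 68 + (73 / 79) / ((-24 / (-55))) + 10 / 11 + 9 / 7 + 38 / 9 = 70881571 / 7445592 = 9.52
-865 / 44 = -19.66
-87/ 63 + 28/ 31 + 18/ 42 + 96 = 62464/ 651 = 95.95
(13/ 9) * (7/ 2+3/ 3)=13/ 2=6.50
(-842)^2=708964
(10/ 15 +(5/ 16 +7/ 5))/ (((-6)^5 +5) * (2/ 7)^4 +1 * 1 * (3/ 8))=-1370971/ 29624550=-0.05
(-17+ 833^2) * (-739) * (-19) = 9742656752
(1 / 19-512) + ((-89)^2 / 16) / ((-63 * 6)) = -58979395 / 114912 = -513.26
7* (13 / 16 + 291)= 2042.69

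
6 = 6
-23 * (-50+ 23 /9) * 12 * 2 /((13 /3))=78568 /13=6043.69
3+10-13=0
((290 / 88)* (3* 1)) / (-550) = -87 / 4840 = -0.02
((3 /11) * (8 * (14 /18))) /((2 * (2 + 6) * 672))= 1 /6336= 0.00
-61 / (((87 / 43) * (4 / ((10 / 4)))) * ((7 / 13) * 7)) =-170495 / 34104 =-5.00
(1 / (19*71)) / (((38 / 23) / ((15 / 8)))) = 345 / 410096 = 0.00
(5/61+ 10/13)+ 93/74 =123699/58682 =2.11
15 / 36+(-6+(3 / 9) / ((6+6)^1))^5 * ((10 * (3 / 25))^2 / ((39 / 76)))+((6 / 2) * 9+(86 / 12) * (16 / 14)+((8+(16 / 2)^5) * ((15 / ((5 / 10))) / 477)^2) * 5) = -6645038036691203 / 322006321728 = -20636.36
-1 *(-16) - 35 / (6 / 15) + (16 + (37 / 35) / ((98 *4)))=-761423 / 13720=-55.50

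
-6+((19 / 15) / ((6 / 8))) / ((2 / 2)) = -194 / 45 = -4.31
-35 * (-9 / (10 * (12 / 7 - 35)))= -441 / 466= -0.95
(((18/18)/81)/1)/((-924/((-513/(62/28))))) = 19/6138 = 0.00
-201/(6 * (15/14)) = -469/15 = -31.27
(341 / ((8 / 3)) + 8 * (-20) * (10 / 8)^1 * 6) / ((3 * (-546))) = 0.65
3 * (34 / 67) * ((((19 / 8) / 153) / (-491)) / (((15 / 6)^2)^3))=-304 / 1542046875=-0.00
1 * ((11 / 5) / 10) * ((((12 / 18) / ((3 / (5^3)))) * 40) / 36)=550 / 81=6.79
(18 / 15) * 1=6 / 5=1.20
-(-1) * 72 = 72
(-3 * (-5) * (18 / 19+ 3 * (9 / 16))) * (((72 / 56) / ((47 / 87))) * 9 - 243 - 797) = -4026382695 / 100016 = -40257.39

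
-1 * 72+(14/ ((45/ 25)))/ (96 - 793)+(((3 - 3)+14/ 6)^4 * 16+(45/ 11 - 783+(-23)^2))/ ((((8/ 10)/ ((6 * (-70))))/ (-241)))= 5876446267367/ 207009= 28387395.08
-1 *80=-80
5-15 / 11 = 40 / 11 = 3.64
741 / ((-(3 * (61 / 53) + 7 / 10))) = -178.43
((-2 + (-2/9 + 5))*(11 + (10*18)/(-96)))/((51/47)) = 85775/3672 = 23.36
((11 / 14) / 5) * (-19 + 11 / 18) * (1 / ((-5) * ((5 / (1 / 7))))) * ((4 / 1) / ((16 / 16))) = 3641 / 55125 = 0.07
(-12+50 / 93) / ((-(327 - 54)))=82 / 1953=0.04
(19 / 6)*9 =28.50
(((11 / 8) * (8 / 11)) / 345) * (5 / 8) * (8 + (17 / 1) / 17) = 3 / 184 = 0.02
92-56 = 36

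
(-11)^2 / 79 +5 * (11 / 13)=5918 / 1027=5.76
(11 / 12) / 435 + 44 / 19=229889 / 99180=2.32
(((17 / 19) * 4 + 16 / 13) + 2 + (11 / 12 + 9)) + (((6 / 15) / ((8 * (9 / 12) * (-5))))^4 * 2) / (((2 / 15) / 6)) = 11619611351 / 694687500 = 16.73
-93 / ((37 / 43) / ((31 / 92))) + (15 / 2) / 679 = -84149421 / 2311316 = -36.41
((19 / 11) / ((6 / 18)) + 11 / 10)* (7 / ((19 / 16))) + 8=45.03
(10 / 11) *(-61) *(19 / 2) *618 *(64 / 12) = -19100320 / 11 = -1736392.73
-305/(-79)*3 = 11.58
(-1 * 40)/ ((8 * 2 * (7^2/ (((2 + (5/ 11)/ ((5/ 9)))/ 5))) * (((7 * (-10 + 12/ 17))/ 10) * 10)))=527/ 1192268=0.00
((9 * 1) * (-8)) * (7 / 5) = -504 / 5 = -100.80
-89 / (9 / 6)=-59.33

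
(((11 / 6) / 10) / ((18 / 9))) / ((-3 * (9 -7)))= -11 / 720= -0.02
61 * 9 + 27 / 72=4395 / 8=549.38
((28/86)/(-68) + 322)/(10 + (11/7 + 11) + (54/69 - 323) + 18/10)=-126319795/116845964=-1.08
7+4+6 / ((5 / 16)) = 151 / 5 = 30.20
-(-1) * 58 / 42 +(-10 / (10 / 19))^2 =7610 / 21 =362.38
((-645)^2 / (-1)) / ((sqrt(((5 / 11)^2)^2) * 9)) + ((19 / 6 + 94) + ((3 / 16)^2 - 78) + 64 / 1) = -171759973 / 768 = -223645.80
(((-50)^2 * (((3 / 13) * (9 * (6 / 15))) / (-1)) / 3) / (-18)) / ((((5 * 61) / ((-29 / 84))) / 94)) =-4.09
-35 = -35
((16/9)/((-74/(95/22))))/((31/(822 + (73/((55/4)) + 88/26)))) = -5015544/1804231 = -2.78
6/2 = 3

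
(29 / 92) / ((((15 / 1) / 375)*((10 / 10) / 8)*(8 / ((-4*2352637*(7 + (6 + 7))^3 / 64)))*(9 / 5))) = -1066038640625 / 207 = -5149945123.79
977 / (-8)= -977 / 8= -122.12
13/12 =1.08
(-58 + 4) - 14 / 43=-2336 / 43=-54.33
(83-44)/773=39/773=0.05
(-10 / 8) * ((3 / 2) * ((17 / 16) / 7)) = -255 / 896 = -0.28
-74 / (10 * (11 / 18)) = -666 / 55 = -12.11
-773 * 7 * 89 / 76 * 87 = -41897373 / 76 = -551281.22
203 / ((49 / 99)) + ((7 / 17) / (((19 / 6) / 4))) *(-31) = 890877 / 2261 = 394.02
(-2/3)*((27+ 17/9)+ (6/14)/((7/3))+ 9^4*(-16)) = 92563190/1323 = 69964.62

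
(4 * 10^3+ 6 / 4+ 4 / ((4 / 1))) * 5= 40025 / 2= 20012.50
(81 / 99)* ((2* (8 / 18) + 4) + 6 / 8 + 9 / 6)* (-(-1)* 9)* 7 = 16191 / 44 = 367.98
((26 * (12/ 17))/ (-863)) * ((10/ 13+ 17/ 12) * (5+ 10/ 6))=-13640/ 44013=-0.31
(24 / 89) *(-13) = -312 / 89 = -3.51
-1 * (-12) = 12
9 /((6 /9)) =27 /2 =13.50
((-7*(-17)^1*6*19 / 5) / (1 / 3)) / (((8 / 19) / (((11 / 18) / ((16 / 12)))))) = 1417647 / 160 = 8860.29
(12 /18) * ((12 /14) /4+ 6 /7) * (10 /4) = 25 /14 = 1.79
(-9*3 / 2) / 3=-4.50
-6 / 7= -0.86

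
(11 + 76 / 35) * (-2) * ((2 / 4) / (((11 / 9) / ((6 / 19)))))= -24894 / 7315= -3.40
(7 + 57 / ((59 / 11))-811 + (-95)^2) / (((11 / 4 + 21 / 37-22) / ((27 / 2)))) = -970360668 / 163135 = -5948.21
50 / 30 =5 / 3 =1.67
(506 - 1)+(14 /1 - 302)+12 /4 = 220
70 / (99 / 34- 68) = -2380 / 2213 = -1.08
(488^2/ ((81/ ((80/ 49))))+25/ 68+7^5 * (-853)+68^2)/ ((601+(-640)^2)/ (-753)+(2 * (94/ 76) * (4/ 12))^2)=350368114252599529/ 13305472401312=26332.63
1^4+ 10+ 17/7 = 94/7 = 13.43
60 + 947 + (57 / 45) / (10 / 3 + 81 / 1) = 1273874 / 1265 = 1007.02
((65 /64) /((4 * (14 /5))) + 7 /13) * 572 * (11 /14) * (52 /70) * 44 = 507202839 /54880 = 9242.03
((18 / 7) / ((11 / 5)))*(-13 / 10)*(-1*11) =117 / 7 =16.71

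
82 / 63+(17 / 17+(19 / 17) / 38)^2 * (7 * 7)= 3876367 / 72828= 53.23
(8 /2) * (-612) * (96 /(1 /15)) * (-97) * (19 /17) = 382164480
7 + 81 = 88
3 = 3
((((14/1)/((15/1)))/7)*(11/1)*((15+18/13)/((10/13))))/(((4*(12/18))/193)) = 452199/200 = 2261.00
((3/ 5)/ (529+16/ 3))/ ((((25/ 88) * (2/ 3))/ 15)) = 3564/ 40075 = 0.09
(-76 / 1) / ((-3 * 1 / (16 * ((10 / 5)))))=2432 / 3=810.67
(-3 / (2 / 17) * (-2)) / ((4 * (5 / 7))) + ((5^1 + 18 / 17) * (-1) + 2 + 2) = 5369 / 340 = 15.79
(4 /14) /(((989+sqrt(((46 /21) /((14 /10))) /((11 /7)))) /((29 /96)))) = 13717 /157179632 - 29 *sqrt(53130) /75917762256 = 0.00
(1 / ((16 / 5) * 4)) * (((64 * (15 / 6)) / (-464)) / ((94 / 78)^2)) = -38025 / 2049952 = -0.02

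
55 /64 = 0.86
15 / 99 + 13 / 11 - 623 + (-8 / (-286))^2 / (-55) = -2097556223 / 3374085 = -621.67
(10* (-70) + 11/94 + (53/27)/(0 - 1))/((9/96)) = -28500560/3807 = -7486.36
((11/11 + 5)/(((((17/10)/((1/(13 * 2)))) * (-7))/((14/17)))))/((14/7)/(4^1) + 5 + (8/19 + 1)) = -0.00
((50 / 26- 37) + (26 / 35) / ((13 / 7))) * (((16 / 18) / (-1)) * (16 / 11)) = 288512 / 6435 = 44.83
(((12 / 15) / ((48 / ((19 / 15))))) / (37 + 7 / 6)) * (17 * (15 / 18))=323 / 41220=0.01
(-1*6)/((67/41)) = -246/67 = -3.67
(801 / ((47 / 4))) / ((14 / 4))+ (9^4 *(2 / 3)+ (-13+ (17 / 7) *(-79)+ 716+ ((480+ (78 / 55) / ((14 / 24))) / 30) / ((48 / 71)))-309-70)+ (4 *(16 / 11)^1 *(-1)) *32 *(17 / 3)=1264614781 / 361900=3494.38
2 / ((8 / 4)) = 1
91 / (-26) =-7 / 2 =-3.50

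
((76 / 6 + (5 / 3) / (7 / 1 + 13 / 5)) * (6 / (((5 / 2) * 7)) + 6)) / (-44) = -68413 / 36960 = -1.85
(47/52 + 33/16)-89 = -17895/208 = -86.03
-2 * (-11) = 22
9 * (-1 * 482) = -4338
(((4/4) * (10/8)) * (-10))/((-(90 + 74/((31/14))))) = 775/7652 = 0.10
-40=-40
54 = 54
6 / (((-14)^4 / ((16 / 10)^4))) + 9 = 13507161 / 1500625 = 9.00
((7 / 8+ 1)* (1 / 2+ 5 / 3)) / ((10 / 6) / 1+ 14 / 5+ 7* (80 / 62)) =30225 / 100432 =0.30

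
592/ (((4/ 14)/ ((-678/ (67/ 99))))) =-139076784/ 67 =-2075772.90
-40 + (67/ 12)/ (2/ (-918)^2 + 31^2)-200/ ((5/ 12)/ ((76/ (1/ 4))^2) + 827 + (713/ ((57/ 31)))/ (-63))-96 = -6327564331832259810413/ 46444983739765231874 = -136.24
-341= -341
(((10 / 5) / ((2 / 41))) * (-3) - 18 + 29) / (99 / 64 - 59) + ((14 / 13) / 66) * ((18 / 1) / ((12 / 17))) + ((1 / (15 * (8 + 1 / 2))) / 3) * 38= 1982945687 / 804490830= 2.46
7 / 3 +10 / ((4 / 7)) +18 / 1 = 227 / 6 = 37.83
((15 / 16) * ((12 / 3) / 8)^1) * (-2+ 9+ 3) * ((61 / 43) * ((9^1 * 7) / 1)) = 288225 / 688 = 418.93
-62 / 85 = -0.73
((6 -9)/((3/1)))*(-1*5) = 5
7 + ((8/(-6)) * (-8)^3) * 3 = 2055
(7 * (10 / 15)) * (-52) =-728 / 3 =-242.67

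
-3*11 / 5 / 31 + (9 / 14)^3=22443 / 425320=0.05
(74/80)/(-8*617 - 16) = -37/198080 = -0.00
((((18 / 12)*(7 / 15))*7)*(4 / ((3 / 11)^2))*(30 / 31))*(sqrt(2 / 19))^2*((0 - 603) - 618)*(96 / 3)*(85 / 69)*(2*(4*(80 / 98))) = -342916710400 / 40641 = -8437703.56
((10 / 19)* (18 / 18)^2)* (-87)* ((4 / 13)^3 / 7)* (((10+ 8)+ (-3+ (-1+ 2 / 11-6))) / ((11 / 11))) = -5011200 / 3214211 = -1.56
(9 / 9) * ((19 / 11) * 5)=95 / 11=8.64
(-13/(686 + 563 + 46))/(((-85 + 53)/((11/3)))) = 143/124320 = 0.00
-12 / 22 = -6 / 11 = -0.55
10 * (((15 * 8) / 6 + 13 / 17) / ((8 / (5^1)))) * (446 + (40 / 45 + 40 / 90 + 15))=12240275 / 204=60001.35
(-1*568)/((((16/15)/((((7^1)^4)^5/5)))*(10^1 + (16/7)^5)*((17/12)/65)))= -55701285117742782155018745/10341491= -5386194806700772853.26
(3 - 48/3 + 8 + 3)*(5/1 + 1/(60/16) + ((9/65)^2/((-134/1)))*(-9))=-8947357/849225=-10.54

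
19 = 19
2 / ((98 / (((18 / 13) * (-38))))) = -684 / 637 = -1.07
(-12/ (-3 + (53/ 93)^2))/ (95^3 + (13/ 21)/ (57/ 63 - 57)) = 20377044/ 3894849376451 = 0.00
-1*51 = -51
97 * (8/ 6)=129.33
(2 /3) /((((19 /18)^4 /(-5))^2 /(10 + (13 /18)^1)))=1969307769600 /16983563041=115.95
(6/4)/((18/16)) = 4/3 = 1.33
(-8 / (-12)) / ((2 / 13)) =13 / 3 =4.33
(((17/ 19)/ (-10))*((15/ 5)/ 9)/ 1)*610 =-1037/ 57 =-18.19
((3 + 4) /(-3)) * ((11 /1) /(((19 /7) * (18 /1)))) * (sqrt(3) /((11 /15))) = -245 * sqrt(3) /342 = -1.24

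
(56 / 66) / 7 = 4 / 33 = 0.12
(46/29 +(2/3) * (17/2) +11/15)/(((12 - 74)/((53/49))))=-30687/220255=-0.14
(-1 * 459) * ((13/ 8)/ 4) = -5967/ 32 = -186.47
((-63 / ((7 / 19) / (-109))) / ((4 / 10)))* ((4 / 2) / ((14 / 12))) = 559170 / 7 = 79881.43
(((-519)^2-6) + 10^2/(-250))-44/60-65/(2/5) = 8075741/30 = 269191.37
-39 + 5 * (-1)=-44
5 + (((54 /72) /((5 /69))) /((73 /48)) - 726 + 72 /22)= -2854351 /4015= -710.92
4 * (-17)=-68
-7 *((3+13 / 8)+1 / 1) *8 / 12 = -105 / 4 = -26.25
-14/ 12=-7/ 6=-1.17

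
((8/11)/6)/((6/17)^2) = 289/297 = 0.97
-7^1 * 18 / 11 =-126 / 11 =-11.45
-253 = -253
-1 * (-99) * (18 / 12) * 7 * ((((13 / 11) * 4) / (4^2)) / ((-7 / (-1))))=351 / 8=43.88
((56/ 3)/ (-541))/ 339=-56/ 550197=-0.00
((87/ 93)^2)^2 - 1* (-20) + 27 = 44112768/ 923521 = 47.77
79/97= 0.81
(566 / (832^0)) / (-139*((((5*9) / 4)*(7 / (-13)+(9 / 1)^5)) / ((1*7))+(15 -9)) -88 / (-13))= -103012 / 2400913381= -0.00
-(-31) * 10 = 310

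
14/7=2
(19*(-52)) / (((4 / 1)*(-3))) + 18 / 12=503 / 6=83.83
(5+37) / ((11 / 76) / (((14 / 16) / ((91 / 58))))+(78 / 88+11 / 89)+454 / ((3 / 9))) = 0.03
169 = 169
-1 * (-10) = 10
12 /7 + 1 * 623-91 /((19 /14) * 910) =624.64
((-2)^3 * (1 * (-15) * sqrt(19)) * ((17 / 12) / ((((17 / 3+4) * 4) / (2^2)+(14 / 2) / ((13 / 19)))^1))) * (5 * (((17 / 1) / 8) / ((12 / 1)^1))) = 32.97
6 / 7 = 0.86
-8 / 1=-8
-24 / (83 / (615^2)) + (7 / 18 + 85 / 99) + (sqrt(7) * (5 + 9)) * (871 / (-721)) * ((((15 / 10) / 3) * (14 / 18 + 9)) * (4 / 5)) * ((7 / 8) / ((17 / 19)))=-1797304699 / 16434 - 5097092 * sqrt(7) / 78795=-109536.17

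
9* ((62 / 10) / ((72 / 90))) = 279 / 4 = 69.75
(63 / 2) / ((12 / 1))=21 / 8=2.62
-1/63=-0.02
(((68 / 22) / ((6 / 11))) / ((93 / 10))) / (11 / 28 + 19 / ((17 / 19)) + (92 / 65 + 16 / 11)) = 57857800 / 2326211883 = 0.02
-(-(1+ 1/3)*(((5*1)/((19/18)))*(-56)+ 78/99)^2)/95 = 109993049104/112041765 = 981.71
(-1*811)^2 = 657721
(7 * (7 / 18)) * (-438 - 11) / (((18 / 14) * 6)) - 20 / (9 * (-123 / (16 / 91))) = -574588597 / 3626532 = -158.44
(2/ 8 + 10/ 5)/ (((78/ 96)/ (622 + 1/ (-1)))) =22356/ 13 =1719.69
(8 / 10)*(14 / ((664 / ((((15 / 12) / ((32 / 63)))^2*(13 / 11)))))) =1805895 / 14958592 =0.12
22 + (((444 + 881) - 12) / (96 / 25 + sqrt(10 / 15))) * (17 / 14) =42210446 / 92393 - 13950625 * sqrt(6) / 369572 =364.39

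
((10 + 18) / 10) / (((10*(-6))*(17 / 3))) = -7 / 850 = -0.01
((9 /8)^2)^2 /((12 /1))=2187 /16384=0.13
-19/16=-1.19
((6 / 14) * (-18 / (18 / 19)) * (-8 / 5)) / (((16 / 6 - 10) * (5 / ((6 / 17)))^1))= -0.13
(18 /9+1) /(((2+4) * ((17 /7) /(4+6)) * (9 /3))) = 0.69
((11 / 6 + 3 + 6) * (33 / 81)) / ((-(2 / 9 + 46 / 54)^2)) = -6435 / 1682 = -3.83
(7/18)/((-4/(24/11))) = -7/33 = -0.21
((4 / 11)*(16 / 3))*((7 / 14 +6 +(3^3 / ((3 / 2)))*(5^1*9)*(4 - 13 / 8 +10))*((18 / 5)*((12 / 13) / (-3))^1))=-15406464 / 715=-21547.50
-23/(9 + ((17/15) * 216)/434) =-24955/10377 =-2.40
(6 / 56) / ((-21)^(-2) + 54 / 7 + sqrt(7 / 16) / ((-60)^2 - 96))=3509695429632 / 252772350050593 - 32450544 * sqrt(7) / 252772350050593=0.01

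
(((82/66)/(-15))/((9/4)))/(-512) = 41/570240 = 0.00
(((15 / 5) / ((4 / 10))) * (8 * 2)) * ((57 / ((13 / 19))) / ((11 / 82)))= 10656720 / 143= 74522.52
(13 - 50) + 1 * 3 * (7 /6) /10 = -733 /20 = -36.65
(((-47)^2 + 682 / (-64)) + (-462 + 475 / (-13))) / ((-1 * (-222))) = 707119 / 92352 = 7.66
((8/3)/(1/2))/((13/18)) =96/13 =7.38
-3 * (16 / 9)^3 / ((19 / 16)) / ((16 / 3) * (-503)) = 4096 / 774117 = 0.01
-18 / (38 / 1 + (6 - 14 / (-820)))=-7380 / 18047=-0.41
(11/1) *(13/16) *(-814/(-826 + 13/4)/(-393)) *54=-174603/143707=-1.21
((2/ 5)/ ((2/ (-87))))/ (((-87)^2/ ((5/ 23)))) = -1/ 2001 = -0.00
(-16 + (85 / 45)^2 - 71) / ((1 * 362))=-3379 / 14661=-0.23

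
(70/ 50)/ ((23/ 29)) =203/ 115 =1.77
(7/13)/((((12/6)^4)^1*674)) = 0.00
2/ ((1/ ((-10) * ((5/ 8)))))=-25/ 2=-12.50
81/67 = 1.21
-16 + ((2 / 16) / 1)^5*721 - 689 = -23100719 / 32768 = -704.98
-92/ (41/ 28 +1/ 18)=-23184/ 383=-60.53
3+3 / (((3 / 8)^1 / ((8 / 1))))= 67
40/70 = 4/7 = 0.57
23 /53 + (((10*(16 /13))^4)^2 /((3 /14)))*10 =3186865733688285419749 /129701184639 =24570829808.21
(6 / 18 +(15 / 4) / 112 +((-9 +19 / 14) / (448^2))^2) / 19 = 8688344532523 / 450031572221952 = 0.02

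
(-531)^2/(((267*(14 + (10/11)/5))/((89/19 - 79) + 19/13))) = -6201418905/1143116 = -5425.01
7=7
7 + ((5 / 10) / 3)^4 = 9073 / 1296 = 7.00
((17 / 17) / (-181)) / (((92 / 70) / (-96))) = 1680 / 4163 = 0.40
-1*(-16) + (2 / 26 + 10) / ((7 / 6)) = 2242 / 91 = 24.64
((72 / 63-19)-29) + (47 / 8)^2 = -5529 / 448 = -12.34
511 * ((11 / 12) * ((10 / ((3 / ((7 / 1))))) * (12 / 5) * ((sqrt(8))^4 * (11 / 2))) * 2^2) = 110801152 / 3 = 36933717.33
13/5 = 2.60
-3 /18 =-0.17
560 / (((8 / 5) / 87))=30450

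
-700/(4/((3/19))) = -27.63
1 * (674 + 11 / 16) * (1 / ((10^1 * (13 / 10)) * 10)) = 2159 / 416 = 5.19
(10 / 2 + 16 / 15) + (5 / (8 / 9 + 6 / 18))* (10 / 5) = 2351 / 165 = 14.25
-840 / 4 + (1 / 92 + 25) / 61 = -1176219 / 5612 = -209.59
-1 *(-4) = 4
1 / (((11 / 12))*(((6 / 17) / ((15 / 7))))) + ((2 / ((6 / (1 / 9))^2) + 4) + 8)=2090849 / 112266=18.62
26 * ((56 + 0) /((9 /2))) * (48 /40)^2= 11648 /25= 465.92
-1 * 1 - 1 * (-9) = 8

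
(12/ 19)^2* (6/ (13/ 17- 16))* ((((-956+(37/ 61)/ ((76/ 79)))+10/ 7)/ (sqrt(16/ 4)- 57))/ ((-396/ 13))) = 41049367866/ 458927219135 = 0.09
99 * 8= 792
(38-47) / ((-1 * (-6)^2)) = 1 / 4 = 0.25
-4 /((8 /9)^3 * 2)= -729 /256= -2.85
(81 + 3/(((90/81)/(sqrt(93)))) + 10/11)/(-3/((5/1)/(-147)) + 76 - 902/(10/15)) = -4505/65384 - 27* sqrt(93)/11888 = -0.09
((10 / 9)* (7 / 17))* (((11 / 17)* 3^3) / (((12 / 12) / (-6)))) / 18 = -770 / 289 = -2.66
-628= -628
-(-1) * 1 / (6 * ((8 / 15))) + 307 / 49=5157 / 784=6.58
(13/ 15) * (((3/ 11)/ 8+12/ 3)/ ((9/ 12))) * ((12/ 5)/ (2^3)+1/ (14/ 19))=26767/ 3465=7.72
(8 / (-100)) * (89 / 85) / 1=-178 / 2125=-0.08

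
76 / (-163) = -76 / 163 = -0.47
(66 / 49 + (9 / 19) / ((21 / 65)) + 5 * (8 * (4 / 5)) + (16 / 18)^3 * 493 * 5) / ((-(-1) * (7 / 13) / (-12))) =-62328453148 / 1583631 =-39357.94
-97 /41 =-2.37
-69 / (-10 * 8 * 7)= 69 / 560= 0.12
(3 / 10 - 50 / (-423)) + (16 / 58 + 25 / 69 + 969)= 2736926783 / 2821410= 970.06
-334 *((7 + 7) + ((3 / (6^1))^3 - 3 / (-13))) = -249331 / 52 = -4794.83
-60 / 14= -30 / 7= -4.29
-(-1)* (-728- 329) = -1057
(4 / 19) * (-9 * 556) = -20016 / 19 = -1053.47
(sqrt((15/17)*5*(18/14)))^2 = 675/119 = 5.67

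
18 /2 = 9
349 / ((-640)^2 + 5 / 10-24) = 698 / 819153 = 0.00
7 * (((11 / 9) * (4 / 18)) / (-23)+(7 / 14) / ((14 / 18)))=16459 / 3726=4.42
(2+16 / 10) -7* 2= -52 / 5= -10.40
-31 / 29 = -1.07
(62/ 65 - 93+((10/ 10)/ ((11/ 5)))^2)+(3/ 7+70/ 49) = -4953981/ 55055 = -89.98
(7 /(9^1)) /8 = 7 /72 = 0.10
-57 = -57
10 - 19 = -9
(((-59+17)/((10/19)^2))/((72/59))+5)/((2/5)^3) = -715465/384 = -1863.19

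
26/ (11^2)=26/ 121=0.21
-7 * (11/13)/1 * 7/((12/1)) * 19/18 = -10241/2808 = -3.65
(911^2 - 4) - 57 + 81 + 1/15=12449116/15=829941.07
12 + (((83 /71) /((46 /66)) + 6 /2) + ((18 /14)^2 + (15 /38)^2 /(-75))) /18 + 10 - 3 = 13415810635 /693267288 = 19.35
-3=-3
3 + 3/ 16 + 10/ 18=539/ 144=3.74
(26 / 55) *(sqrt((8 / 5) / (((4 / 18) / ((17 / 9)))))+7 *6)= 52 *sqrt(85) / 275+1092 / 55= 21.60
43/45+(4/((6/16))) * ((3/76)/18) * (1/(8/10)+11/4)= 299/285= 1.05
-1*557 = -557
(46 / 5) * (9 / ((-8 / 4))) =-207 / 5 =-41.40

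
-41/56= -0.73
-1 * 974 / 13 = -974 / 13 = -74.92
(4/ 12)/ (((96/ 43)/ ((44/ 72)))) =473/ 5184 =0.09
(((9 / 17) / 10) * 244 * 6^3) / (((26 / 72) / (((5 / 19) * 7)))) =59766336 / 4199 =14233.47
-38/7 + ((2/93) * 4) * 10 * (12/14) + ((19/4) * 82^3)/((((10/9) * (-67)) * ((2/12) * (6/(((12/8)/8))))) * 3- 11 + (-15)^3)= -2578419293/4469549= -576.89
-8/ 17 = -0.47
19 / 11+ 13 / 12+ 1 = 503 / 132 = 3.81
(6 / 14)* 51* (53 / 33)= 2703 / 77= 35.10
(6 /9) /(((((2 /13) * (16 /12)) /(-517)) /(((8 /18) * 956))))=-6425276 /9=-713919.56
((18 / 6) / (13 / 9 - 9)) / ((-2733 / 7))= 63 / 61948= 0.00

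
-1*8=-8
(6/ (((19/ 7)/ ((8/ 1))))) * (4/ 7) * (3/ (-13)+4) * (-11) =-418.98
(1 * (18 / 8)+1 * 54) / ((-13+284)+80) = 25 / 156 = 0.16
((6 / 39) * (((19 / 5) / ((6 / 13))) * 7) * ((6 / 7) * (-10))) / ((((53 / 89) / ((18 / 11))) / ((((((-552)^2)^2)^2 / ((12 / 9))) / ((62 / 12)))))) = -4722818324582770650963247104 / 18073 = -261319002079498182424791.00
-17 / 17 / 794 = -1 / 794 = -0.00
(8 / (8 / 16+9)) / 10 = 8 / 95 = 0.08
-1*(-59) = 59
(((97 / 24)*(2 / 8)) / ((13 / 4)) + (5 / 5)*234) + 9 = 75913 / 312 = 243.31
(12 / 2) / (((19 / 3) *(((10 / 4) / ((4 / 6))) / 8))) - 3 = -93 / 95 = -0.98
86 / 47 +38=1872 / 47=39.83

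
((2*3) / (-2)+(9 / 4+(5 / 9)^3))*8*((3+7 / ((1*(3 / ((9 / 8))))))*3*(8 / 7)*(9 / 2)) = -1205 / 3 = -401.67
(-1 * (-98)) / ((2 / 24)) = 1176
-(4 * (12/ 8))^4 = -1296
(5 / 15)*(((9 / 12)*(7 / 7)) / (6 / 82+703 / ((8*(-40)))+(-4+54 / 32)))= -3280 / 58203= -0.06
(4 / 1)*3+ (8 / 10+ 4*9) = 244 / 5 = 48.80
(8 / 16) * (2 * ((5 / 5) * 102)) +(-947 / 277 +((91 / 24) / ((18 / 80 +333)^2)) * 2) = 14554278527761 / 147637322271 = 98.58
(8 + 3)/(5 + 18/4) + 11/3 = 275/57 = 4.82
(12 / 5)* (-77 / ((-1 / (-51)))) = -47124 / 5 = -9424.80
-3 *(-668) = 2004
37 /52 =0.71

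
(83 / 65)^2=1.63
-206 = -206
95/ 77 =1.23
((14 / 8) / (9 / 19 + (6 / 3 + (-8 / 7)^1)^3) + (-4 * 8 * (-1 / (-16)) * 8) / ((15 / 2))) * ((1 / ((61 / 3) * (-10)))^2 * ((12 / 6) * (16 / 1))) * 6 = -944652 / 371634875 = -0.00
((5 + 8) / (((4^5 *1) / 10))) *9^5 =3838185 / 512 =7496.46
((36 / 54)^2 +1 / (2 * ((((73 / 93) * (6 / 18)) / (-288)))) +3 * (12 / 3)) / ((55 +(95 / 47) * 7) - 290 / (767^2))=-222081450656 / 28548525735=-7.78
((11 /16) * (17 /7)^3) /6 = 54043 /32928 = 1.64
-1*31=-31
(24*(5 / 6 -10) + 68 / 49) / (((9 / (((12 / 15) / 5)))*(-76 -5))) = 42848 / 893025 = 0.05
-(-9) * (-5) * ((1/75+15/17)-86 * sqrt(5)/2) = 4286.49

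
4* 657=2628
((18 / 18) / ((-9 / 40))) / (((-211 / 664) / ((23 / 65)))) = 4.95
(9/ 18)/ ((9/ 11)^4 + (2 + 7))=14641/ 276660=0.05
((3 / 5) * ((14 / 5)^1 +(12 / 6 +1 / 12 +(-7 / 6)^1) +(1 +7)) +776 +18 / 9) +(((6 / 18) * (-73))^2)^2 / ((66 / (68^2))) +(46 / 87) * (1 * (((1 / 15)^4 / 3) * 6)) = 4760265289350323 / 193792500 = 24563723.00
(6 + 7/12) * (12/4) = 79/4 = 19.75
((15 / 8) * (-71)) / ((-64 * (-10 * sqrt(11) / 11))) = -0.69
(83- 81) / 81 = 0.02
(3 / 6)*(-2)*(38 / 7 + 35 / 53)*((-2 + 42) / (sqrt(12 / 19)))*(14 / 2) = -15060*sqrt(57) / 53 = -2145.29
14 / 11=1.27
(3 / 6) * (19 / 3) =19 / 6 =3.17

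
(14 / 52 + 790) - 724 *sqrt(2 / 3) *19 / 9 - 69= 18753 / 26 - 13756 *sqrt(6) / 27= -526.70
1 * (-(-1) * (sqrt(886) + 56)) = sqrt(886) + 56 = 85.77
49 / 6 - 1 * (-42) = 301 / 6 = 50.17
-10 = -10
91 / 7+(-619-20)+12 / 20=-3127 / 5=-625.40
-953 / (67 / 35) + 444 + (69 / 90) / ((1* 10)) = -53.76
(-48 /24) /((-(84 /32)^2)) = 0.29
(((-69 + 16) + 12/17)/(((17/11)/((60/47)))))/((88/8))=-53340/13583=-3.93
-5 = -5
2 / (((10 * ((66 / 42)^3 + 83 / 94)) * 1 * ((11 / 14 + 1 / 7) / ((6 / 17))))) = 2708328 / 169709215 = 0.02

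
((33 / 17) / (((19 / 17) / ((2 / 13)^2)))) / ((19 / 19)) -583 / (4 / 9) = -16847589 / 12844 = -1311.71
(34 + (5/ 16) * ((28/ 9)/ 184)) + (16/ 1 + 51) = 669059/ 6624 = 101.01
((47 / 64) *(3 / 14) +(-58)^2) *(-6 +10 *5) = 33157135 / 224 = 148022.92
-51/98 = -0.52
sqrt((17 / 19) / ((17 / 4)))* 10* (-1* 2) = -40* sqrt(19) / 19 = -9.18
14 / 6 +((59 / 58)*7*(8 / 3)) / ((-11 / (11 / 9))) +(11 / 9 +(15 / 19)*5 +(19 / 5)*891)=252253898 / 74385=3391.19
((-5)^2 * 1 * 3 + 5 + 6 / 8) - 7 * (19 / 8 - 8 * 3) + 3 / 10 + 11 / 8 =1169 / 5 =233.80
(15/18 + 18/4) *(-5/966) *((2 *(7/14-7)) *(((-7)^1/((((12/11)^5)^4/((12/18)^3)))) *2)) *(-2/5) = 8745749934123280119613/83698767960113040850944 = 0.10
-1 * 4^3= -64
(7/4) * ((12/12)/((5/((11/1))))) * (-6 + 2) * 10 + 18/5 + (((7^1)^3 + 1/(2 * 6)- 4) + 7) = 11741/60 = 195.68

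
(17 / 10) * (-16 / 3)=-136 / 15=-9.07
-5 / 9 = -0.56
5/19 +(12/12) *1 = 24/19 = 1.26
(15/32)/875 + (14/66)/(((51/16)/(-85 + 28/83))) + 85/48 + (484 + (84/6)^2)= 528914045917/782258400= 676.14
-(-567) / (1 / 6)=3402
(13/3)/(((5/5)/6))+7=33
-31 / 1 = -31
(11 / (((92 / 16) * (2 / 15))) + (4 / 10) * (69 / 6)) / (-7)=-2179 / 805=-2.71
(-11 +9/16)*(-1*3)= 501/16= 31.31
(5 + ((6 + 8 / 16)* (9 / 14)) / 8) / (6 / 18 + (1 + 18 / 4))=3711 / 3920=0.95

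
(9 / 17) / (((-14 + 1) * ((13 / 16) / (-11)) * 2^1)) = 792 / 2873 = 0.28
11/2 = 5.50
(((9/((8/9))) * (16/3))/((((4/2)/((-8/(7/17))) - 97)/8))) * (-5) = 48960/2201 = 22.24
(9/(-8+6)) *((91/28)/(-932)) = 117/7456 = 0.02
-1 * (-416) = 416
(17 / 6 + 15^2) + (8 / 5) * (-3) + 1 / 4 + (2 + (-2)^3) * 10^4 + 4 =-3586363 / 60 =-59772.72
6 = 6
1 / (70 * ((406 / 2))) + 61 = 866811 / 14210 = 61.00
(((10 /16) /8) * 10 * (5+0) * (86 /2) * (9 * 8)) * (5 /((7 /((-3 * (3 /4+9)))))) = -28299375 /112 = -252672.99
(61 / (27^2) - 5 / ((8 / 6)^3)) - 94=-4480175 / 46656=-96.03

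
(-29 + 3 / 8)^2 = 819.39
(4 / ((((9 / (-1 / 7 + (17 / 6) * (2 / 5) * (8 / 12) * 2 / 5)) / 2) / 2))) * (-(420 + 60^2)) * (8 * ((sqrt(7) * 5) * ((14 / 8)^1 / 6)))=-1076288 * sqrt(7) / 81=-35155.44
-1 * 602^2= -362404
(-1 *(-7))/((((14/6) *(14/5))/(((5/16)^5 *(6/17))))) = 140625/124780544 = 0.00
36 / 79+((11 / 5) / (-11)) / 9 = 1541 / 3555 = 0.43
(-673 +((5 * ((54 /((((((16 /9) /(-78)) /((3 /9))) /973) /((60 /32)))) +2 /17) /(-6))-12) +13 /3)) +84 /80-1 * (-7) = 6527967807 /5440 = 1199994.08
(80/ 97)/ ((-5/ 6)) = -96/ 97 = -0.99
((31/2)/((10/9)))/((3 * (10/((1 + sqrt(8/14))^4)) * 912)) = 341 * sqrt(7)/372400 + 7223/2979200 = 0.00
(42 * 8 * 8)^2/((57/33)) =79478784/19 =4183093.89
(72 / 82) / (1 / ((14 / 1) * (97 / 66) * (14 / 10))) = 57036 / 2255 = 25.29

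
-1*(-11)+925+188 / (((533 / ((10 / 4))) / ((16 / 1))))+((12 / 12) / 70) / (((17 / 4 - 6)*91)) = 868489638 / 914095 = 950.11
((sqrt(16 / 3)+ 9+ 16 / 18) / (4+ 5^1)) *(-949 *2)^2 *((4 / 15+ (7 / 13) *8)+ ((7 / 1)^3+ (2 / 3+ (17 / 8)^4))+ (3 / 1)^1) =20563479925079 *sqrt(3) / 103680+ 1830149713332031 / 1244160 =1814520332.96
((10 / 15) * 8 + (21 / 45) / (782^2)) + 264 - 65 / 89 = 73094444721 / 272128180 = 268.60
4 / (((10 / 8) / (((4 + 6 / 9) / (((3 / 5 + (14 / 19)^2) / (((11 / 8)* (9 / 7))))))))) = 47652 / 2063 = 23.10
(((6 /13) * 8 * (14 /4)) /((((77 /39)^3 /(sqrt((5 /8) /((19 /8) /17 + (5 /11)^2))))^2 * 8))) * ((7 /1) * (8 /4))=138043024470 /200337180659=0.69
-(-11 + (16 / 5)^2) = 19 / 25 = 0.76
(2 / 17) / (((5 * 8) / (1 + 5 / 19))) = 6 / 1615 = 0.00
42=42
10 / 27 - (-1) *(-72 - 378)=-449.63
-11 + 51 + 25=65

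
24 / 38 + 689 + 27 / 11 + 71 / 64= 9272183 / 13376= 693.20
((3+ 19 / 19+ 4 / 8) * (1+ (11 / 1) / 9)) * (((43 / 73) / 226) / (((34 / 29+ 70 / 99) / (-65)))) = -40122225 / 44511604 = -0.90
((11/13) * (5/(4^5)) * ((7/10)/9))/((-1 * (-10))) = 77/2396160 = 0.00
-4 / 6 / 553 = -2 / 1659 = -0.00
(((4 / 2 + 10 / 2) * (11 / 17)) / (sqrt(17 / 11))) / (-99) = -7 * sqrt(187) / 2601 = -0.04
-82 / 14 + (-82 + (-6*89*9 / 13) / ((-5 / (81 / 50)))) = 363126 / 11375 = 31.92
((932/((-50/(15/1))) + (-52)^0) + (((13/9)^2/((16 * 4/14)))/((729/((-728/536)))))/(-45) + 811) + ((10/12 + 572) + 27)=6450387211381/5697047520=1132.23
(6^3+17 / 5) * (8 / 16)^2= 1097 / 20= 54.85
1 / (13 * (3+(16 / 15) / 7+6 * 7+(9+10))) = 105 / 87568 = 0.00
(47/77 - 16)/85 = -237/1309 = -0.18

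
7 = 7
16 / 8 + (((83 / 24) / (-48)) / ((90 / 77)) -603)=-601.06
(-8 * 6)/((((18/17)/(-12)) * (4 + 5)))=544/9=60.44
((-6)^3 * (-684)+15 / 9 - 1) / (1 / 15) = 2216170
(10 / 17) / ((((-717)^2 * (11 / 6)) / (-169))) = -3380 / 32044881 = -0.00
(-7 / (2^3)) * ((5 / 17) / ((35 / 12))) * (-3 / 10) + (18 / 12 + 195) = 66819 / 340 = 196.53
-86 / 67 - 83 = -5647 / 67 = -84.28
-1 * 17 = -17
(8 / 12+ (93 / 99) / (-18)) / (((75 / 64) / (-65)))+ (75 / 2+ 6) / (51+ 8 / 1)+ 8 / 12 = -3435815 / 105138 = -32.68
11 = 11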